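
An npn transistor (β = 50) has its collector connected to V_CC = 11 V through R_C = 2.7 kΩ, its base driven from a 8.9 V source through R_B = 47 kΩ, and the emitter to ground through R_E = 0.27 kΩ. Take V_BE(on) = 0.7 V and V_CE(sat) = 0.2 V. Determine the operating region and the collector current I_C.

saturation; I_C ≈ 3.6 mA

Assume active: I_B = (8.9 − 0.7)/(47 + 51×0.27) = 0.135 mA, I_C = β·I_B = 6.75 mA.
Then V_CE = 11 − 6.75×2.7 − 6.88×0.27 = -9.07 V < 0.2 V — the active assumption fails.
Re-solve with V_CE = 0.2 V. KCL at the emitter: V_E/R_E = (V_BB−0.7−V_E)/R_B + (V_CC−0.2−V_E)/R_C, giving V_E = 1.02 V.
I_C = (V_CC − 0.2 − V_E)/R_C = (10.8 − 1.02)/2.7 = 3.62 mA.
Check: I_B = (8.2 − 1.02)/47 = 0.153 mA, and β·I_B = 7.64 mA > I_C, confirming saturation.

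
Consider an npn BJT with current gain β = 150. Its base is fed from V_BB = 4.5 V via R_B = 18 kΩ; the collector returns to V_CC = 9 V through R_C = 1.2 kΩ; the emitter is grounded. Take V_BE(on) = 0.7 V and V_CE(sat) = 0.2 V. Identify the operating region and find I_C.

saturation; I_C ≈ 7.3 mA

Assume active: I_B = (4.5 − 0.7)/18 = 0.211 mA, giving I_C = β·I_B = 31.7 mA.
But then V_CE = 9 − 31.7×1.2 = -29 V < V_CE(sat) = 0.2 V — impossible in the active region.
So the transistor is saturated. With V_CE = 0.2 V, I_C = (V_CC − 0.2)/R_C = 8.8/1.2 = 7.33 mA.
Check: β·I_B = 31.7 mA > I_C = 7.33 mA, confirming saturation.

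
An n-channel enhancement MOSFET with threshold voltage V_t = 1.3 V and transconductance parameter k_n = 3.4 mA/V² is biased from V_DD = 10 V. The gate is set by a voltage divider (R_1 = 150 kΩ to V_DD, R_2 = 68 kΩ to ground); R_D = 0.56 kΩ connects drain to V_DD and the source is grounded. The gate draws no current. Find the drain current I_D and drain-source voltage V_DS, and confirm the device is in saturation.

V_G = V_DD·R_2/(R_1+R_2) = 10×68/218 = 3.12 V. With the source grounded, V_GS = V_G = 3.12 V.
Assume saturation: I_D = (k_n/2)(V_GS − V_t)² = (3.4/2)×(3.12 − 1.3)² = 1.7×1.82² = 5.63 mA.
V_DS = V_DD − I_D·R_D = 10 − 5.63×0.56 = 6.85 V.
Saturation requires V_DS ≥ V_GS − V_t = 1.82 V; 6.85 ≥ 1.82 ✓.

I_D ≈ 5.6 mA, V_DS ≈ 6.8 V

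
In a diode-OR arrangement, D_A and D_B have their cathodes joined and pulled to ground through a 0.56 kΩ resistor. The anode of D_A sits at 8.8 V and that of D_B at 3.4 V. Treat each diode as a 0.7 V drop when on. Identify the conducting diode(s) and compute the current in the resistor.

Assume both conduct. Then node N would need to be at both 8.8−0.7 = 8.1 V and 3.4−0.7 = 2.7 V, which is impossible.
Assume only D_A conducts: V_N = 8.8 − 0.7 = 8.1 V, so I_R = 8.1/0.56 = 14.5 mA.
Check D_B: its anode-to-cathode voltage is 3.4 − 8.1 = -4.7 V < 0.7 V, so it is off. The assumption is consistent.

Only D_A conducts; I_R ≈ 14 mA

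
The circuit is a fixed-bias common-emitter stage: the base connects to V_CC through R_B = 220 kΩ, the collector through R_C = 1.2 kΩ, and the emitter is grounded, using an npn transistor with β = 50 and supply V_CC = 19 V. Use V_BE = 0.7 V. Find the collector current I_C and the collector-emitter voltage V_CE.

I_C ≈ 4.2 mA, V_CE ≈ 14 V

Base loop: V_CC = I_B·R_B + V_BE, so I_B = (19 − 0.7)/220 kΩ = 0.0832 mA.
In the active region I_C = β·I_B = 50 × 0.0832 = 4.16 mA.
Collector loop: V_CE = V_CC − I_C·R_C = 19 − 4.16×1.2 = 14 V.
Since V_CE = 14 V > V_CE(sat) ≈ 0.2 V, the transistor is in the active region as assumed.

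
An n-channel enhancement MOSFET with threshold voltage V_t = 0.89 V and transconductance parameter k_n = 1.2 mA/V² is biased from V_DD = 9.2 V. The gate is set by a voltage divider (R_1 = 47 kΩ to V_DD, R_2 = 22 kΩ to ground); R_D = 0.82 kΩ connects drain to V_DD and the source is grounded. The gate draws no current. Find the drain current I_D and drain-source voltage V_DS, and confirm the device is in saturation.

I_D ≈ 2.5 mA, V_DS ≈ 7.1 V

V_G = V_DD·R_2/(R_1+R_2) = 9.2×22/69 = 2.93 V. With the source grounded, V_GS = V_G = 2.93 V.
Assume saturation: I_D = (k_n/2)(V_GS − V_t)² = (1.2/2)×(2.93 − 0.89)² = 0.6×2.04² = 2.51 mA.
V_DS = V_DD − I_D·R_D = 9.2 − 2.51×0.82 = 7.15 V.
Saturation requires V_DS ≥ V_GS − V_t = 2.04 V; 7.15 ≥ 2.04 ✓.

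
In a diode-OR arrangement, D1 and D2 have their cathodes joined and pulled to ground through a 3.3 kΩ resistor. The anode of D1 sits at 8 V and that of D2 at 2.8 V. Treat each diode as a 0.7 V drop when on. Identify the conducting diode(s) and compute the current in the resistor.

Only D1 conducts; I_R ≈ 2.2 mA

Assume both conduct. Then node N would need to be at both 8−0.7 = 7.3 V and 2.8−0.7 = 2.1 V, which is impossible.
Assume only D1 conducts: V_N = 8 − 0.7 = 7.3 V, so I_R = 7.3/3.3 = 2.21 mA.
Check D2: its anode-to-cathode voltage is 2.8 − 7.3 = -4.5 V < 0.7 V, so it is off. The assumption is consistent.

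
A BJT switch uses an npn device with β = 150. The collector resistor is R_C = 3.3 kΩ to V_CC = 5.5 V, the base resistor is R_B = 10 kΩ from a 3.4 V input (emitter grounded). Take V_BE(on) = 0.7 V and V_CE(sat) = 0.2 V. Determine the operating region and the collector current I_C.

Assume active: I_B = (3.4 − 0.7)/10 = 0.27 mA, giving I_C = β·I_B = 40.5 mA.
But then V_CE = 5.5 − 40.5×3.3 = -128 V < V_CE(sat) = 0.2 V — impossible in the active region.
So the transistor is saturated. With V_CE = 0.2 V, I_C = (V_CC − 0.2)/R_C = 5.3/3.3 = 1.61 mA.
Check: β·I_B = 40.5 mA > I_C = 1.61 mA, confirming saturation.

saturation; I_C ≈ 1.6 mA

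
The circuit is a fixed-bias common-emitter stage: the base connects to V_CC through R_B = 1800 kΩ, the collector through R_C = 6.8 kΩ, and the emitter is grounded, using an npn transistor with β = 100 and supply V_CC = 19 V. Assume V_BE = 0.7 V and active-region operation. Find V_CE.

V_CE ≈ 12 V

Base loop: V_CC = I_B·R_B + V_BE, so I_B = (19 − 0.7)/1800 kΩ = 0.0102 mA.
In the active region I_C = β·I_B = 100 × 0.0102 = 1.02 mA.
Collector loop: V_CE = V_CC − I_C·R_C = 19 − 1.02×6.8 = 12.1 V.
Since V_CE = 12.1 V > V_CE(sat) ≈ 0.2 V, the transistor is in the active region as assumed.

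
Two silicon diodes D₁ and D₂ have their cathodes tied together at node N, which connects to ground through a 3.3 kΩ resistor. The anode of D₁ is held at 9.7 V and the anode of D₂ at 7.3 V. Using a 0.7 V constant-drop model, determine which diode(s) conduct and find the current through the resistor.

Assume both conduct. Then node N would need to be at both 9.7−0.7 = 9 V and 7.3−0.7 = 6.6 V, which is impossible.
Assume only D₁ conducts: V_N = 9.7 − 0.7 = 9 V, so I_R = 9/3.3 = 2.73 mA.
Check D₂: its anode-to-cathode voltage is 7.3 − 9 = -1.7 V < 0.7 V, so it is off. The assumption is consistent.

Only D₁ conducts; I_R ≈ 2.7 mA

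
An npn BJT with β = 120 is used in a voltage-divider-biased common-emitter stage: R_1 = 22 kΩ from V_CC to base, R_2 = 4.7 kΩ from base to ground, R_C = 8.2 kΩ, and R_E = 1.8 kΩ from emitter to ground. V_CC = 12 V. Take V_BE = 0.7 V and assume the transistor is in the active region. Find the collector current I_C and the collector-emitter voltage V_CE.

I_C ≈ 0.76 mA, V_CE ≈ 4.3 V

Thevenize the base divider: V_Th = V_CC·R_2/(R_1+R_2) = 12×4.7/26.7 = 2.11 V, R_Th = R_1‖R_2 = 3.87 kΩ.
Base-emitter loop: V_Th = I_B·R_Th + V_BE + (β+1)I_B·R_E, so I_B = (2.11 − 0.7) / (3.87 + 121×1.8) = 0.00637 mA.
I_C = β·I_B = 120×0.00637 = 0.765 mA, and I_E = (β+1)I_B = 0.771 mA.
V_CE = V_CC − I_C·R_C − I_E·R_E = 12 − 0.765×8.2 − 0.771×1.8 = 4.34 V.
V_CE = 4.34 V > 0.2 V confirms active-region operation.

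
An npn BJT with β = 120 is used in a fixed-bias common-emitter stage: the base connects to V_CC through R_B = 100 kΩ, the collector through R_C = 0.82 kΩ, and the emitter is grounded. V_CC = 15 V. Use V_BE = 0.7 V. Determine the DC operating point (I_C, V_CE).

I_C ≈ 17 mA, V_CE ≈ 0.93 V

Base loop: V_CC = I_B·R_B + V_BE, so I_B = (15 − 0.7)/100 kΩ = 0.143 mA.
In the active region I_C = β·I_B = 120 × 0.143 = 17.2 mA.
Collector loop: V_CE = V_CC − I_C·R_C = 15 − 17.2×0.82 = 0.929 V.
Since V_CE = 0.929 V > V_CE(sat) ≈ 0.2 V, the transistor is in the active region as assumed.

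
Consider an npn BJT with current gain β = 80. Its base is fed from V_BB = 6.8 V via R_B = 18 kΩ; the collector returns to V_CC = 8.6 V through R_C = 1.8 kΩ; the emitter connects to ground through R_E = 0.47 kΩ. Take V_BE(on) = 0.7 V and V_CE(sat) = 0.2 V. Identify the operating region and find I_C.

saturation; I_C ≈ 3.7 mA

Assume active: I_B = (6.8 − 0.7)/(18 + 81×0.47) = 0.109 mA, I_C = β·I_B = 8.7 mA.
Then V_CE = 8.6 − 8.7×1.8 − 8.81×0.47 = -11.2 V < 0.2 V — the active assumption fails.
Re-solve with V_CE = 0.2 V. KCL at the emitter: V_E/R_E = (V_BB−0.7−V_E)/R_B + (V_CC−0.2−V_E)/R_C, giving V_E = 1.83 V.
I_C = (V_CC − 0.2 − V_E)/R_C = (8.4 − 1.83)/1.8 = 3.65 mA.
Check: I_B = (6.1 − 1.83)/18 = 0.237 mA, and β·I_B = 19 mA > I_C, confirming saturation.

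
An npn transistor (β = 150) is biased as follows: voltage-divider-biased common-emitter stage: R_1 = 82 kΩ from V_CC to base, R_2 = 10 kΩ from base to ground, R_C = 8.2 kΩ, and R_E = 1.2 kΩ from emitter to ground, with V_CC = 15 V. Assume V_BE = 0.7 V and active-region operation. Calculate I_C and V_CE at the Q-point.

Thevenize the base divider: V_Th = V_CC·R_2/(R_1+R_2) = 15×10/92 = 1.63 V, R_Th = R_1‖R_2 = 8.91 kΩ.
Base-emitter loop: V_Th = I_B·R_Th + V_BE + (β+1)I_B·R_E, so I_B = (1.63 − 0.7) / (8.91 + 151×1.2) = 0.00489 mA.
I_C = β·I_B = 150×0.00489 = 0.734 mA, and I_E = (β+1)I_B = 0.739 mA.
V_CE = V_CC − I_C·R_C − I_E·R_E = 15 − 0.734×8.2 − 0.739×1.2 = 8.09 V.
V_CE = 8.09 V > 0.2 V confirms active-region operation.

I_C ≈ 0.73 mA, V_CE ≈ 8.1 V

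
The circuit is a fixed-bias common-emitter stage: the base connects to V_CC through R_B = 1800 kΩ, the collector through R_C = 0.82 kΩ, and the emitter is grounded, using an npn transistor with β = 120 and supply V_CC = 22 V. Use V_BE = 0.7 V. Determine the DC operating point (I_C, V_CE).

I_C ≈ 1.4 mA, V_CE ≈ 21 V

Base loop: V_CC = I_B·R_B + V_BE, so I_B = (22 − 0.7)/1800 kΩ = 0.0118 mA.
In the active region I_C = β·I_B = 120 × 0.0118 = 1.42 mA.
Collector loop: V_CE = V_CC − I_C·R_C = 22 − 1.42×0.82 = 20.8 V.
Since V_CE = 20.8 V > V_CE(sat) ≈ 0.2 V, the transistor is in the active region as assumed.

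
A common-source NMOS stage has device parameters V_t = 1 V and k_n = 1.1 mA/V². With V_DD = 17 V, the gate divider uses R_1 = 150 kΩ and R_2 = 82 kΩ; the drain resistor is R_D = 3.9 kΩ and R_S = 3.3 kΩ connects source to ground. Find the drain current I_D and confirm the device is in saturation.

I_D ≈ 1.1 mA

V_G = V_DD·R_2/(R_1+R_2) = 17×82/232 = 6.01 V.
Assume saturation: I_D = (k_n/2)(V_GS − V_t)² with V_GS = V_G − I_D·R_S = 6.01 − 3.3·I_D.
Substituting gives 5.99·I_D² − 19.2·I_D + 13.8 = 0, with roots I_D = 1.09 or 2.11 mA.
The root I_D = 2.11 mA gives V_GS = -0.959 V ≤ V_t, so take I_D = 1.09 mA.
Then V_GS = 2.41 V and V_DS = V_DD − I_D(R_D+R_S) = 17 − 1.09×7.2 = 9.14 V.
Saturation requires V_DS ≥ V_GS − V_t = 1.41 V; 9.14 ≥ 1.41 ✓.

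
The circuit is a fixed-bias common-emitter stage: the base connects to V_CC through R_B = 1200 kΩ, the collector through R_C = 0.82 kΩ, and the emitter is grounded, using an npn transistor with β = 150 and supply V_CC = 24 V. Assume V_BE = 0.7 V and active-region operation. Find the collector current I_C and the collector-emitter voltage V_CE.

Base loop: V_CC = I_B·R_B + V_BE, so I_B = (24 − 0.7)/1200 kΩ = 0.0194 mA.
In the active region I_C = β·I_B = 150 × 0.0194 = 2.91 mA.
Collector loop: V_CE = V_CC − I_C·R_C = 24 − 2.91×0.82 = 21.6 V.
Since V_CE = 21.6 V > V_CE(sat) ≈ 0.2 V, the transistor is in the active region as assumed.

I_C ≈ 2.9 mA, V_CE ≈ 22 V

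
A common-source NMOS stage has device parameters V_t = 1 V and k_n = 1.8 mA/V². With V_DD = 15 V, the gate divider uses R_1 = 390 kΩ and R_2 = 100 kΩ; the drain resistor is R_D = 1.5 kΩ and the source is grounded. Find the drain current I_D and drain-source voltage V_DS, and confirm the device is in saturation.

I_D ≈ 3.8 mA, V_DS ≈ 9.3 V

V_G = V_DD·R_2/(R_1+R_2) = 15×100/490 = 3.06 V. With the source grounded, V_GS = V_G = 3.06 V.
Assume saturation: I_D = (k_n/2)(V_GS − V_t)² = (1.8/2)×(3.06 − 1)² = 0.9×2.06² = 3.82 mA.
V_DS = V_DD − I_D·R_D = 15 − 3.82×1.5 = 9.26 V.
Saturation requires V_DS ≥ V_GS − V_t = 2.06 V; 9.26 ≥ 2.06 ✓.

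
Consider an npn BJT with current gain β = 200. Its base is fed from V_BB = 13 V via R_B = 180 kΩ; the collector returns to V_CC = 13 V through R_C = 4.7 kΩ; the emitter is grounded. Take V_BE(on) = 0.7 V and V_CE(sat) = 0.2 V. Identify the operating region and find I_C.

Assume active: I_B = (13 − 0.7)/180 = 0.0683 mA, giving I_C = β·I_B = 13.7 mA.
But then V_CE = 13 − 13.7×4.7 = -51.2 V < V_CE(sat) = 0.2 V — impossible in the active region.
So the transistor is saturated. With V_CE = 0.2 V, I_C = (V_CC − 0.2)/R_C = 12.8/4.7 = 2.72 mA.
Check: β·I_B = 13.7 mA > I_C = 2.72 mA, confirming saturation.

saturation; I_C ≈ 2.7 mA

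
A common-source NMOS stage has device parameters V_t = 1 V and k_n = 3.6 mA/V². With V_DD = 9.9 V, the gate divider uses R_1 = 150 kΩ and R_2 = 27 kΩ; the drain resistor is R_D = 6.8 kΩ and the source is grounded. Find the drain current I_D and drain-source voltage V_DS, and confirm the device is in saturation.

V_G = V_DD·R_2/(R_1+R_2) = 9.9×27/177 = 1.51 V. With the source grounded, V_GS = V_G = 1.51 V.
Assume saturation: I_D = (k_n/2)(V_GS − V_t)² = (3.6/2)×(1.51 − 1)² = 1.8×0.51² = 0.468 mA.
V_DS = V_DD − I_D·R_D = 9.9 − 0.468×6.8 = 6.71 V.
Saturation requires V_DS ≥ V_GS − V_t = 0.51 V; 6.71 ≥ 0.51 ✓.

I_D ≈ 0.47 mA, V_DS ≈ 6.7 V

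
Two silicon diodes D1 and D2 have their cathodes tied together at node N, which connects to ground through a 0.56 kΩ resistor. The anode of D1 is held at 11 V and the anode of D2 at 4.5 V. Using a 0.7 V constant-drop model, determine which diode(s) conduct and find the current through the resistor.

Only D1 conducts; I_R ≈ 18 mA

Assume both conduct. Then node N would need to be at both 11−0.7 = 10.3 V and 4.5−0.7 = 3.8 V, which is impossible.
Assume only D1 conducts: V_N = 11 − 0.7 = 10.3 V, so I_R = 10.3/0.56 = 18.4 mA.
Check D2: its anode-to-cathode voltage is 4.5 − 10.3 = -5.8 V < 0.7 V, so it is off. The assumption is consistent.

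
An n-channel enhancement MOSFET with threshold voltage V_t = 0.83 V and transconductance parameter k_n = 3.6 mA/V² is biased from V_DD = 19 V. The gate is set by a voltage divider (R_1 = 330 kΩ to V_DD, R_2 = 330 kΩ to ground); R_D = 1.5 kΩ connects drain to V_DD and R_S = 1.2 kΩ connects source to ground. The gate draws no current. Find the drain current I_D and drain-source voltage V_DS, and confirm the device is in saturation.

V_G = V_DD·R_2/(R_1+R_2) = 19×330/660 = 9.5 V.
Assume saturation: I_D = (k_n/2)(V_GS − V_t)² with V_GS = V_G − I_D·R_S = 9.5 − 1.2·I_D.
Substituting gives 2.59·I_D² − 38.5·I_D + 135 = 0, with roots I_D = 5.74 or 9.1 mA.
The root I_D = 9.1 mA gives V_GS = -1.42 V ≤ V_t, so take I_D = 5.74 mA.
Then V_GS = 2.62 V and V_DS = V_DD − I_D(R_D+R_S) = 19 − 5.74×2.7 = 3.51 V.
Saturation requires V_DS ≥ V_GS − V_t = 1.79 V; 3.51 ≥ 1.79 ✓.

I_D ≈ 5.7 mA, V_DS ≈ 3.5 V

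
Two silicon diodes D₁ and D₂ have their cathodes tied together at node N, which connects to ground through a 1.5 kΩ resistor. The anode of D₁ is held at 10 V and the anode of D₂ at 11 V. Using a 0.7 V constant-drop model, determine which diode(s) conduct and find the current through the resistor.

Assume both conduct. Then node N would need to be at both 10−0.7 = 9.3 V and 11−0.7 = 10.3 V, which is impossible.
Assume only D₂ conducts: V_N = 11 − 0.7 = 10.3 V, so I_R = 10.3/1.5 = 6.87 mA.
Check D₁: its anode-to-cathode voltage is 10 − 10.3 = -0.3 V < 0.7 V, so it is off. The assumption is consistent.

Only D₂ conducts; I_R ≈ 6.9 mA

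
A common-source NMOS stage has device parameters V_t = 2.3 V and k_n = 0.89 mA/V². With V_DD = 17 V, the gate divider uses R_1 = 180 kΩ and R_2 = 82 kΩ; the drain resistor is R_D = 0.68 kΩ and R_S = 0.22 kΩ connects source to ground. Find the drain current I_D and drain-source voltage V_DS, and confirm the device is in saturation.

I_D ≈ 2.6 mA, V_DS ≈ 15 V

V_G = V_DD·R_2/(R_1+R_2) = 17×82/262 = 5.32 V.
Assume saturation: I_D = (k_n/2)(V_GS − V_t)² with V_GS = V_G − I_D·R_S = 5.32 − 0.22·I_D.
Substituting gives 0.0215·I_D² − 1.59·I_D + 4.06 = 0, with roots I_D = 2.65 or 71.2 mA.
The root I_D = 71.2 mA gives V_GS = -10.4 V ≤ V_t, so take I_D = 2.65 mA.
Then V_GS = 4.74 V and V_DS = V_DD − I_D(R_D+R_S) = 17 − 2.65×0.9 = 14.6 V.
Saturation requires V_DS ≥ V_GS − V_t = 2.44 V; 14.6 ≥ 2.44 ✓.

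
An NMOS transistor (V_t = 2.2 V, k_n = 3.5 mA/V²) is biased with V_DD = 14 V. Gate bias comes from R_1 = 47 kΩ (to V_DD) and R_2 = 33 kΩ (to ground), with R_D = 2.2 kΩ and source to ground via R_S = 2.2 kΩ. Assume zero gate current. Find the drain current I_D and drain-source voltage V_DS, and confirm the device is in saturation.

V_G = V_DD·R_2/(R_1+R_2) = 14×33/80 = 5.78 V.
Assume saturation: I_D = (k_n/2)(V_GS − V_t)² with V_GS = V_G − I_D·R_S = 5.78 − 2.2·I_D.
Substituting gives 8.47·I_D² − 28.5·I_D + 22.4 = 0, with roots I_D = 1.24 or 2.13 mA.
The root I_D = 2.13 mA gives V_GS = 1.1 V ≤ V_t, so take I_D = 1.24 mA.
Then V_GS = 3.04 V and V_DS = V_DD − I_D(R_D+R_S) = 14 − 1.24×4.4 = 8.53 V.
Saturation requires V_DS ≥ V_GS − V_t = 0.842 V; 8.53 ≥ 0.842 ✓.

I_D ≈ 1.2 mA, V_DS ≈ 8.5 V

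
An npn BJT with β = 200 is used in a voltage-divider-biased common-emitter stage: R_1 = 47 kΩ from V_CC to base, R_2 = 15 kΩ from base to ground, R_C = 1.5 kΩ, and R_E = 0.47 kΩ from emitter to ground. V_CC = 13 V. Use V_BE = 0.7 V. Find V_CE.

V_CE ≈ 3.9 V

Thevenize the base divider: V_Th = V_CC·R_2/(R_1+R_2) = 13×15/62 = 3.15 V, R_Th = R_1‖R_2 = 11.4 kΩ.
Base-emitter loop: V_Th = I_B·R_Th + V_BE + (β+1)I_B·R_E, so I_B = (3.15 − 0.7) / (11.4 + 201×0.47) = 0.0231 mA.
I_C = β·I_B = 200×0.0231 = 4.62 mA, and I_E = (β+1)I_B = 4.64 mA.
V_CE = V_CC − I_C·R_C − I_E·R_E = 13 − 4.62×1.5 − 4.64×0.47 = 3.89 V.
V_CE = 3.89 V > 0.2 V confirms active-region operation.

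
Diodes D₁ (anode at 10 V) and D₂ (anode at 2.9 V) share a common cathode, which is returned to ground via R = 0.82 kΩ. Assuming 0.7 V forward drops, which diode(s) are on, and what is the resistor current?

Only D₁ conducts; I_R ≈ 11 mA

Assume both conduct. Then node N would need to be at both 10−0.7 = 9.3 V and 2.9−0.7 = 2.2 V, which is impossible.
Assume only D₁ conducts: V_N = 10 − 0.7 = 9.3 V, so I_R = 9.3/0.82 = 11.3 mA.
Check D₂: its anode-to-cathode voltage is 2.9 − 9.3 = -6.4 V < 0.7 V, so it is off. The assumption is consistent.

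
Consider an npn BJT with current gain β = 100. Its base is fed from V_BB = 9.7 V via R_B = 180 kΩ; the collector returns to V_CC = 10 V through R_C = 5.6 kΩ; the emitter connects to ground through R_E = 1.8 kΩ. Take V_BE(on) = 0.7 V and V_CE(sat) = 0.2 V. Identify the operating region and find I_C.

Assume active: I_B = (9.7 − 0.7)/(180 + 101×1.8) = 0.0249 mA, I_C = β·I_B = 2.49 mA.
Then V_CE = 10 − 2.49×5.6 − 2.51×1.8 = -8.45 V < 0.2 V — the active assumption fails.
Re-solve with V_CE = 0.2 V. KCL at the emitter: V_E/R_E = (V_BB−0.7−V_E)/R_B + (V_CC−0.2−V_E)/R_C, giving V_E = 2.43 V.
I_C = (V_CC − 0.2 − V_E)/R_C = (9.8 − 2.43)/5.6 = 1.32 mA.
Check: I_B = (9 − 2.43)/180 = 0.0365 mA, and β·I_B = 3.65 mA > I_C, confirming saturation.

saturation; I_C ≈ 1.3 mA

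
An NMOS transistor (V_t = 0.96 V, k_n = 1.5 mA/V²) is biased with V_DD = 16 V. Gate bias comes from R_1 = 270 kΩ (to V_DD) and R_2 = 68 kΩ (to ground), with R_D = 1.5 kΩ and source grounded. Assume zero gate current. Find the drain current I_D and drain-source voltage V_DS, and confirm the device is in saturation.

V_G = V_DD·R_2/(R_1+R_2) = 16×68/338 = 3.22 V. With the source grounded, V_GS = V_G = 3.22 V.
Assume saturation: I_D = (k_n/2)(V_GS − V_t)² = (1.5/2)×(3.22 − 0.96)² = 0.75×2.26² = 3.83 mA.
V_DS = V_DD − I_D·R_D = 16 − 3.83×1.5 = 10.3 V.
Saturation requires V_DS ≥ V_GS − V_t = 2.26 V; 10.3 ≥ 2.26 ✓.

I_D ≈ 3.8 mA, V_DS ≈ 10 V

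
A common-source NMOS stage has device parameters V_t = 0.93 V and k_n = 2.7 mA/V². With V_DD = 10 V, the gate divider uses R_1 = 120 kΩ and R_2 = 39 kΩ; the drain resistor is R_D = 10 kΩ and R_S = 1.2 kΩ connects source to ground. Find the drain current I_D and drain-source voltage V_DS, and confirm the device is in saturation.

I_D ≈ 0.68 mA, V_DS ≈ 2.4 V

V_G = V_DD·R_2/(R_1+R_2) = 10×39/159 = 2.45 V.
Assume saturation: I_D = (k_n/2)(V_GS − V_t)² with V_GS = V_G − I_D·R_S = 2.45 − 1.2·I_D.
Substituting gives 1.94·I_D² − 5.93·I_D + 3.13 = 0, with roots I_D = 0.678 or 2.37 mA.
The root I_D = 2.37 mA gives V_GS = -0.396 V ≤ V_t, so take I_D = 0.678 mA.
Then V_GS = 1.64 V and V_DS = V_DD − I_D(R_D+R_S) = 10 − 0.678×11.2 = 2.4 V.
Saturation requires V_DS ≥ V_GS − V_t = 0.709 V; 2.4 ≥ 0.709 ✓.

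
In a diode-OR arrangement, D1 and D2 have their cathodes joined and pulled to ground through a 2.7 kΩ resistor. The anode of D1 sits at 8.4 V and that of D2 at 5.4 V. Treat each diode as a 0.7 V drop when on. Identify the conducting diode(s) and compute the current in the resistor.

Only D1 conducts; I_R ≈ 2.9 mA

Assume both conduct. Then node N would need to be at both 8.4−0.7 = 7.7 V and 5.4−0.7 = 4.7 V, which is impossible.
Assume only D1 conducts: V_N = 8.4 − 0.7 = 7.7 V, so I_R = 7.7/2.7 = 2.85 mA.
Check D2: its anode-to-cathode voltage is 5.4 − 7.7 = -2.3 V < 0.7 V, so it is off. The assumption is consistent.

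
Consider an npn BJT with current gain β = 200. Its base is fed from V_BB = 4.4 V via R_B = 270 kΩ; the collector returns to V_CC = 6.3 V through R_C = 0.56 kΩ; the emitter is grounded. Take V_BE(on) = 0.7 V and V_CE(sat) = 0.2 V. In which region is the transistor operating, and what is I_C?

Assume active. Base-emitter loop: I_B = (V_BB − V_BE)/R_B = (4.4 − 0.7)/270 = 0.0137 mA.
I_C = β·I_B = 200×0.0137 = 2.74 mA.
V_CE = V_CC − I_C·R_C = 6.3 − 2.74×0.56 = 4.77 V > V_CE(sat), so the active-region assumption holds.

active; I_C ≈ 2.7 mA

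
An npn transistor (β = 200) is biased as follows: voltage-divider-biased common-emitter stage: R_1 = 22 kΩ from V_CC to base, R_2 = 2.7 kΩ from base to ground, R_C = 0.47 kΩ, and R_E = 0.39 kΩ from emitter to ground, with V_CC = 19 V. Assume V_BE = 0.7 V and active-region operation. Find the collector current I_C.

Thevenize the base divider: V_Th = V_CC·R_2/(R_1+R_2) = 19×2.7/24.7 = 2.08 V, R_Th = R_1‖R_2 = 2.4 kΩ.
Base-emitter loop: V_Th = I_B·R_Th + V_BE + (β+1)I_B·R_E, so I_B = (2.08 − 0.7) / (2.4 + 201×0.39) = 0.017 mA.
I_C = β·I_B = 200×0.017 = 3.41 mA, and I_E = (β+1)I_B = 3.43 mA.
V_CE = V_CC − I_C·R_C − I_E·R_E = 19 − 3.41×0.47 − 3.43×0.39 = 16.1 V.
V_CE = 16.1 V > 0.2 V confirms active-region operation.

I_C ≈ 3.4 mA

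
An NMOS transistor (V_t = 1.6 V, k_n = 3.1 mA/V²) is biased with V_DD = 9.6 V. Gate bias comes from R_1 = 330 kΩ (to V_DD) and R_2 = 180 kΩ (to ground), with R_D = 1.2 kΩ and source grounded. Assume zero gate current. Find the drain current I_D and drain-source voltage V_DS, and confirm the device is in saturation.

I_D ≈ 5 mA, V_DS ≈ 3.7 V

V_G = V_DD·R_2/(R_1+R_2) = 9.6×180/510 = 3.39 V. With the source grounded, V_GS = V_G = 3.39 V.
Assume saturation: I_D = (k_n/2)(V_GS − V_t)² = (3.1/2)×(3.39 − 1.6)² = 1.55×1.79² = 4.96 mA.
V_DS = V_DD − I_D·R_D = 9.6 − 4.96×1.2 = 3.65 V.
Saturation requires V_DS ≥ V_GS − V_t = 1.79 V; 3.65 ≥ 1.79 ✓.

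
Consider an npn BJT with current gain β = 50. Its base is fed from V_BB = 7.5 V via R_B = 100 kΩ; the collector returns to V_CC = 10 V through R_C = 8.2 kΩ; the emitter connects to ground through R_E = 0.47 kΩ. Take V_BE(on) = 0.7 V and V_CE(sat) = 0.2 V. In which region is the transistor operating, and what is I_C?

Assume active: I_B = (7.5 − 0.7)/(100 + 51×0.47) = 0.0549 mA, I_C = β·I_B = 2.74 mA.
Then V_CE = 10 − 2.74×8.2 − 2.8×0.47 = -13.8 V < 0.2 V — the active assumption fails.
Re-solve with V_CE = 0.2 V. KCL at the emitter: V_E/R_E = (V_BB−0.7−V_E)/R_B + (V_CC−0.2−V_E)/R_C, giving V_E = 0.559 V.
I_C = (V_CC − 0.2 − V_E)/R_C = (9.8 − 0.559)/8.2 = 1.13 mA.
Check: I_B = (6.8 − 0.559)/100 = 0.0624 mA, and β·I_B = 3.12 mA > I_C, confirming saturation.

saturation; I_C ≈ 1.1 mA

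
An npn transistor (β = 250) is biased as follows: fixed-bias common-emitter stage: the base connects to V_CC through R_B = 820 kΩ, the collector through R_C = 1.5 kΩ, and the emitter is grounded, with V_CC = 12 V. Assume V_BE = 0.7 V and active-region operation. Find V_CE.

V_CE ≈ 6.8 V

Base loop: V_CC = I_B·R_B + V_BE, so I_B = (12 − 0.7)/820 kΩ = 0.0138 mA.
In the active region I_C = β·I_B = 250 × 0.0138 = 3.45 mA.
Collector loop: V_CE = V_CC − I_C·R_C = 12 − 3.45×1.5 = 6.83 V.
Since V_CE = 6.83 V > V_CE(sat) ≈ 0.2 V, the transistor is in the active region as assumed.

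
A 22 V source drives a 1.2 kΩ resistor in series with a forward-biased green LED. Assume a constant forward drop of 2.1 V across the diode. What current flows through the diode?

KVL around the loop: 22 = V_D + I·R = 2.1 + I × 1.2 kΩ.
So I = (22 − 2.1) / 1.2 kΩ = 19.9 / 1.2 = 16.6 mA.

I ≈ 17 mA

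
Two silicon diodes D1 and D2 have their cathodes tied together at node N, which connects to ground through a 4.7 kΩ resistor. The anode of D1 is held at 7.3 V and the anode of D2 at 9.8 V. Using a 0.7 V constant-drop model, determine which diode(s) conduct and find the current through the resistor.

Assume both conduct. Then node N would need to be at both 7.3−0.7 = 6.6 V and 9.8−0.7 = 9.1 V, which is impossible.
Assume only D2 conducts: V_N = 9.8 − 0.7 = 9.1 V, so I_R = 9.1/4.7 = 1.94 mA.
Check D1: its anode-to-cathode voltage is 7.3 − 9.1 = -1.8 V < 0.7 V, so it is off. The assumption is consistent.

Only D2 conducts; I_R ≈ 1.9 mA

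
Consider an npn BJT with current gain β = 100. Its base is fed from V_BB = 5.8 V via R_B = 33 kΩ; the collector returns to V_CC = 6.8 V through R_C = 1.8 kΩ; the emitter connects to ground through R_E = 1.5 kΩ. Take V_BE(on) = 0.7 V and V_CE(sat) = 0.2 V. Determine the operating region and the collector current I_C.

Assume active: I_B = (5.8 − 0.7)/(33 + 101×1.5) = 0.0276 mA, I_C = β·I_B = 2.76 mA.
Then V_CE = 6.8 − 2.76×1.8 − 2.79×1.5 = -2.36 V < 0.2 V — the active assumption fails.
Re-solve with V_CE = 0.2 V. KCL at the emitter: V_E/R_E = (V_BB−0.7−V_E)/R_B + (V_CC−0.2−V_E)/R_C, giving V_E = 3.05 V.
I_C = (V_CC − 0.2 − V_E)/R_C = (6.6 − 3.05)/1.8 = 1.97 mA.
Check: I_B = (5.1 − 3.05)/33 = 0.0621 mA, and β·I_B = 6.21 mA > I_C, confirming saturation.

saturation; I_C ≈ 2 mA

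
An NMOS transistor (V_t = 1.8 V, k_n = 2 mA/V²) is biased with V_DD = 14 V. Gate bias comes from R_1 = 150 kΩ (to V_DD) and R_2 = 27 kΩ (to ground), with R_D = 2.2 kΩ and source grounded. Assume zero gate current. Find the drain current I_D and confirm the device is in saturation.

I_D ≈ 0.11 mA

V_G = V_DD·R_2/(R_1+R_2) = 14×27/177 = 2.14 V. With the source grounded, V_GS = V_G = 2.14 V.
Assume saturation: I_D = (k_n/2)(V_GS − V_t)² = (2/2)×(2.14 − 1.8)² = 1×0.336² = 0.113 mA.
V_DS = V_DD − I_D·R_D = 14 − 0.113×2.2 = 13.8 V.
Saturation requires V_DS ≥ V_GS − V_t = 0.336 V; 13.8 ≥ 0.336 ✓.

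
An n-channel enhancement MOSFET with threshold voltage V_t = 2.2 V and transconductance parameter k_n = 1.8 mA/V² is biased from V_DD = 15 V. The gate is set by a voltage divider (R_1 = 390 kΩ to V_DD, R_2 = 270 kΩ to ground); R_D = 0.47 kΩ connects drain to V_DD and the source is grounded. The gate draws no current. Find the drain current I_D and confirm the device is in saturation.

V_G = V_DD·R_2/(R_1+R_2) = 15×270/660 = 6.14 V. With the source grounded, V_GS = V_G = 6.14 V.
Assume saturation: I_D = (k_n/2)(V_GS − V_t)² = (1.8/2)×(6.14 − 2.2)² = 0.9×3.94² = 13.9 mA.
V_DS = V_DD − I_D·R_D = 15 − 13.9×0.47 = 8.45 V.
Saturation requires V_DS ≥ V_GS − V_t = 3.94 V; 8.45 ≥ 3.94 ✓.

I_D ≈ 14 mA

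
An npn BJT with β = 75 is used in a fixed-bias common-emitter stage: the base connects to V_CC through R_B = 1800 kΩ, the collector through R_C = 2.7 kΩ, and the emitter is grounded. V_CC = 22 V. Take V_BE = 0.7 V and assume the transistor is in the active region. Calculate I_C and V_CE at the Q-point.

Base loop: V_CC = I_B·R_B + V_BE, so I_B = (22 − 0.7)/1800 kΩ = 0.0118 mA.
In the active region I_C = β·I_B = 75 × 0.0118 = 0.888 mA.
Collector loop: V_CE = V_CC − I_C·R_C = 22 − 0.888×2.7 = 19.6 V.
Since V_CE = 19.6 V > V_CE(sat) ≈ 0.2 V, the transistor is in the active region as assumed.

I_C ≈ 0.89 mA, V_CE ≈ 20 V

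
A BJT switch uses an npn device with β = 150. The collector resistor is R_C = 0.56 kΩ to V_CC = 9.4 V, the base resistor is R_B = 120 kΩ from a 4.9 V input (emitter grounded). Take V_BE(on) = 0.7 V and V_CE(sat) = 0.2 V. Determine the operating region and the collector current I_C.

Assume active. Base-emitter loop: I_B = (V_BB − V_BE)/R_B = (4.9 − 0.7)/120 = 0.035 mA.
I_C = β·I_B = 150×0.035 = 5.25 mA.
V_CE = V_CC − I_C·R_C = 9.4 − 5.25×0.56 = 6.46 V > V_CE(sat), so the active-region assumption holds.

active; I_C ≈ 5.3 mA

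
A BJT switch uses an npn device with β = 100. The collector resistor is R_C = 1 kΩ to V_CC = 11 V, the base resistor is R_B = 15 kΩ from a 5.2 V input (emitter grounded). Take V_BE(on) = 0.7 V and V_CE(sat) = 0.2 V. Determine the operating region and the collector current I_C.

Assume active: I_B = (5.2 − 0.7)/15 = 0.3 mA, giving I_C = β·I_B = 30 mA.
But then V_CE = 11 − 30×1 = -19 V < V_CE(sat) = 0.2 V — impossible in the active region.
So the transistor is saturated. With V_CE = 0.2 V, I_C = (V_CC − 0.2)/R_C = 10.8/1 = 10.8 mA.
Check: β·I_B = 30 mA > I_C = 10.8 mA, confirming saturation.

saturation; I_C ≈ 11 mA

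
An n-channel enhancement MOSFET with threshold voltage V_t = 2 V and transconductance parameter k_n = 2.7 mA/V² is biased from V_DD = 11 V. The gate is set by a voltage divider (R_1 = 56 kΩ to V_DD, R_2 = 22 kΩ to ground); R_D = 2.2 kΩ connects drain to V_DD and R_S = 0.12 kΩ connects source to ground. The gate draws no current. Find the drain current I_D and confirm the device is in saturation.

I_D ≈ 1.2 mA

V_G = V_DD·R_2/(R_1+R_2) = 11×22/78 = 3.1 V.
Assume saturation: I_D = (k_n/2)(V_GS − V_t)² with V_GS = V_G − I_D·R_S = 3.1 − 0.12·I_D.
Substituting gives 0.0194·I_D² − 1.36·I_D + 1.64 = 0, with roots I_D = 1.23 or 68.6 mA.
The root I_D = 68.6 mA gives V_GS = -5.13 V ≤ V_t, so take I_D = 1.23 mA.
Then V_GS = 2.95 V and V_DS = V_DD − I_D(R_D+R_S) = 11 − 1.23×2.32 = 8.14 V.
Saturation requires V_DS ≥ V_GS − V_t = 0.955 V; 8.14 ≥ 0.955 ✓.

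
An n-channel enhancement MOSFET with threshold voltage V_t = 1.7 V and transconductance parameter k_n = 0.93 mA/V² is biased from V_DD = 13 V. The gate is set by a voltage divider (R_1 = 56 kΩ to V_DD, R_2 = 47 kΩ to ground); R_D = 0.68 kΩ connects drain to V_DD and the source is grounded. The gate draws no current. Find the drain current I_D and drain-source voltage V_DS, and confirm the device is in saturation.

I_D ≈ 8.3 mA, V_DS ≈ 7.3 V

V_G = V_DD·R_2/(R_1+R_2) = 13×47/103 = 5.93 V. With the source grounded, V_GS = V_G = 5.93 V.
Assume saturation: I_D = (k_n/2)(V_GS − V_t)² = (0.93/2)×(5.93 − 1.7)² = 0.465×4.23² = 8.33 mA.
V_DS = V_DD − I_D·R_D = 13 − 8.33×0.68 = 7.34 V.
Saturation requires V_DS ≥ V_GS − V_t = 4.23 V; 7.34 ≥ 4.23 ✓.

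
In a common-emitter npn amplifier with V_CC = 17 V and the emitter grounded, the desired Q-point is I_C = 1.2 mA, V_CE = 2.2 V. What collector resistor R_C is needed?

R_C ≈ 12 kΩ

Collector loop: V_CC = I_C·R_C + V_CE.
R_C = (V_CC − V_CE)/I_C = (17 − 2.2)/1.2 = 12.3 kΩ.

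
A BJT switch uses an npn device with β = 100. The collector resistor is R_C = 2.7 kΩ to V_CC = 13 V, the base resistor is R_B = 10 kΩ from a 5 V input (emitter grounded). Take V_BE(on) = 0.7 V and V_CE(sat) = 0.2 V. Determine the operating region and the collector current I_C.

saturation; I_C ≈ 4.7 mA

Assume active: I_B = (5 − 0.7)/10 = 0.43 mA, giving I_C = β·I_B = 43 mA.
But then V_CE = 13 − 43×2.7 = -103 V < V_CE(sat) = 0.2 V — impossible in the active region.
So the transistor is saturated. With V_CE = 0.2 V, I_C = (V_CC − 0.2)/R_C = 12.8/2.7 = 4.74 mA.
Check: β·I_B = 43 mA > I_C = 4.74 mA, confirming saturation.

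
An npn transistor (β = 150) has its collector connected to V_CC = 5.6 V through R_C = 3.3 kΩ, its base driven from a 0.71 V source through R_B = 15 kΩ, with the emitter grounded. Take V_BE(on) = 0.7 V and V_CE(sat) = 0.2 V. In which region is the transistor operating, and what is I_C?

active; I_C ≈ 0.1 mA

Assume active. Base-emitter loop: I_B = (V_BB − V_BE)/R_B = (0.71 − 0.7)/15 = 0.000667 mA.
I_C = β·I_B = 150×0.000667 = 0.1 mA.
V_CE = V_CC − I_C·R_C = 5.6 − 0.1×3.3 = 5.27 V > V_CE(sat), so the active-region assumption holds.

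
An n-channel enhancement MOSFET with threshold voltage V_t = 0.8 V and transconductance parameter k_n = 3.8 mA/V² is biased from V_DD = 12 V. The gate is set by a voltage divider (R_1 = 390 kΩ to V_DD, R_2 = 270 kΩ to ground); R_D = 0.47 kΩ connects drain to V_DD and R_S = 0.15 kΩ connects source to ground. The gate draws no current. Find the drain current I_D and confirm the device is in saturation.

I_D ≈ 11 mA

V_G = V_DD·R_2/(R_1+R_2) = 12×270/660 = 4.91 V.
Assume saturation: I_D = (k_n/2)(V_GS − V_t)² with V_GS = V_G − I_D·R_S = 4.91 − 0.15·I_D.
Substituting gives 0.0427·I_D² − 3.34·I_D + 32.1 = 0, with roots I_D = 11.2 or 67 mA.
The root I_D = 67 mA gives V_GS = -5.14 V ≤ V_t, so take I_D = 11.2 mA.
Then V_GS = 3.23 V and V_DS = V_DD − I_D(R_D+R_S) = 12 − 11.2×0.62 = 5.05 V.
Saturation requires V_DS ≥ V_GS − V_t = 2.43 V; 5.05 ≥ 2.43 ✓.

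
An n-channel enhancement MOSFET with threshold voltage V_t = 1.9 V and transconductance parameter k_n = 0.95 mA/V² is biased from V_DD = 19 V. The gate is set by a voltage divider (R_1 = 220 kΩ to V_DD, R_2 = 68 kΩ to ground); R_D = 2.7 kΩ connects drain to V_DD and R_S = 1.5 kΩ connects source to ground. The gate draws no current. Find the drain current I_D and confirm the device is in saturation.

I_D ≈ 0.84 mA

V_G = V_DD·R_2/(R_1+R_2) = 19×68/288 = 4.49 V.
Assume saturation: I_D = (k_n/2)(V_GS − V_t)² with V_GS = V_G − I_D·R_S = 4.49 − 1.5·I_D.
Substituting gives 1.07·I_D² − 4.69·I_D + 3.18 = 0, with roots I_D = 0.838 or 3.55 mA.
The root I_D = 3.55 mA gives V_GS = -0.832 V ≤ V_t, so take I_D = 0.838 mA.
Then V_GS = 3.23 V and V_DS = V_DD − I_D(R_D+R_S) = 19 − 0.838×4.2 = 15.5 V.
Saturation requires V_DS ≥ V_GS − V_t = 1.33 V; 15.5 ≥ 1.33 ✓.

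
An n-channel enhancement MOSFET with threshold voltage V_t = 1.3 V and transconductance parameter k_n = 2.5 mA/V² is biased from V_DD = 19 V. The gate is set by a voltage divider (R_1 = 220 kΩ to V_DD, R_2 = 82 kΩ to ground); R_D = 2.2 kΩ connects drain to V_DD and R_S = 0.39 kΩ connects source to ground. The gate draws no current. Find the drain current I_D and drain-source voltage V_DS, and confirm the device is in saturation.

V_G = V_DD·R_2/(R_1+R_2) = 19×82/302 = 5.16 V.
Assume saturation: I_D = (k_n/2)(V_GS − V_t)² with V_GS = V_G − I_D·R_S = 5.16 − 0.39·I_D.
Substituting gives 0.19·I_D² − 4.76·I_D + 18.6 = 0, with roots I_D = 4.85 or 20.2 mA.
The root I_D = 20.2 mA gives V_GS = -2.72 V ≤ V_t, so take I_D = 4.85 mA.
Then V_GS = 3.27 V and V_DS = V_DD − I_D(R_D+R_S) = 19 − 4.85×2.59 = 6.45 V.
Saturation requires V_DS ≥ V_GS − V_t = 1.97 V; 6.45 ≥ 1.97 ✓.

I_D ≈ 4.8 mA, V_DS ≈ 6.4 V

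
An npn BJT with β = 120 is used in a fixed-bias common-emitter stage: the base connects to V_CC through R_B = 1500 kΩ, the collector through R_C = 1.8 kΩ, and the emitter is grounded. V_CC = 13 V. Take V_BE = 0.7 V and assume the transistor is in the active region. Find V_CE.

Base loop: V_CC = I_B·R_B + V_BE, so I_B = (13 − 0.7)/1500 kΩ = 0.0082 mA.
In the active region I_C = β·I_B = 120 × 0.0082 = 0.984 mA.
Collector loop: V_CE = V_CC − I_C·R_C = 13 − 0.984×1.8 = 11.2 V.
Since V_CE = 11.2 V > V_CE(sat) ≈ 0.2 V, the transistor is in the active region as assumed.

V_CE ≈ 11 V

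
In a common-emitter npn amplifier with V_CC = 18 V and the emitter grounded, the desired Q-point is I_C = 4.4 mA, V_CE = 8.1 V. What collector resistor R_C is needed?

Collector loop: V_CC = I_C·R_C + V_CE.
R_C = (V_CC − V_CE)/I_C = (18 − 8.1)/4.4 = 2.25 kΩ.

R_C ≈ 2.2 kΩ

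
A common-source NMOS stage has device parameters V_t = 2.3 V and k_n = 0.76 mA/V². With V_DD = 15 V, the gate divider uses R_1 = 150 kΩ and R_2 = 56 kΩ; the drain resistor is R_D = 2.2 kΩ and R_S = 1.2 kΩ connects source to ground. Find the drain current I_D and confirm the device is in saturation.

I_D ≈ 0.51 mA

V_G = V_DD·R_2/(R_1+R_2) = 15×56/206 = 4.08 V.
Assume saturation: I_D = (k_n/2)(V_GS − V_t)² with V_GS = V_G − I_D·R_S = 4.08 − 1.2·I_D.
Substituting gives 0.547·I_D² − 2.62·I_D + 1.2 = 0, with roots I_D = 0.513 or 4.28 mA.
The root I_D = 4.28 mA gives V_GS = -1.05 V ≤ V_t, so take I_D = 0.513 mA.
Then V_GS = 3.46 V and V_DS = V_DD − I_D(R_D+R_S) = 15 − 0.513×3.4 = 13.3 V.
Saturation requires V_DS ≥ V_GS − V_t = 1.16 V; 13.3 ≥ 1.16 ✓.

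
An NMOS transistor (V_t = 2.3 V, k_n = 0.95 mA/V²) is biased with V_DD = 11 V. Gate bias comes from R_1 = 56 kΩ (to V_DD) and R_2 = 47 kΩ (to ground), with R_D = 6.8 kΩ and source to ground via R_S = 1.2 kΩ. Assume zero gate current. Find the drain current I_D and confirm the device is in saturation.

V_G = V_DD·R_2/(R_1+R_2) = 11×47/103 = 5.02 V.
Assume saturation: I_D = (k_n/2)(V_GS − V_t)² with V_GS = V_G − I_D·R_S = 5.02 − 1.2·I_D.
Substituting gives 0.684·I_D² − 4.1·I_D + 3.51 = 0, with roots I_D = 1.04 or 4.96 mA.
The root I_D = 4.96 mA gives V_GS = -0.931 V ≤ V_t, so take I_D = 1.04 mA.
Then V_GS = 3.78 V and V_DS = V_DD − I_D(R_D+R_S) = 11 − 1.04×8 = 2.71 V.
Saturation requires V_DS ≥ V_GS − V_t = 1.48 V; 2.71 ≥ 1.48 ✓.

I_D ≈ 1 mA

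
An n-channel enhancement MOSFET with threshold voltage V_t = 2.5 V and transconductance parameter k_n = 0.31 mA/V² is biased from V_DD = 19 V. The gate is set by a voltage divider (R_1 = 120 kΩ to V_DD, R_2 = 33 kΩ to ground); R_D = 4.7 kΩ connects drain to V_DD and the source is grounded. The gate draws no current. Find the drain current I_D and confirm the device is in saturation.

V_G = V_DD·R_2/(R_1+R_2) = 19×33/153 = 4.1 V. With the source grounded, V_GS = V_G = 4.1 V.
Assume saturation: I_D = (k_n/2)(V_GS − V_t)² = (0.31/2)×(4.1 − 2.5)² = 0.155×1.6² = 0.396 mA.
V_DS = V_DD − I_D·R_D = 19 − 0.396×4.7 = 17.1 V.
Saturation requires V_DS ≥ V_GS − V_t = 1.6 V; 17.1 ≥ 1.6 ✓.

I_D ≈ 0.4 mA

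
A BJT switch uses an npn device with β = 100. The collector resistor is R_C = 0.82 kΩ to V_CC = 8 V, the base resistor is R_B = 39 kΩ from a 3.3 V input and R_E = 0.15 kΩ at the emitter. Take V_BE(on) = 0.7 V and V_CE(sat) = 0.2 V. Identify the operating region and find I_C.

active; I_C ≈ 4.8 mA

Assume active. Base-emitter loop: I_B = (V_BB − V_BE)/(R_B + (β+1)R_E) = (3.3 − 0.7)/(39 + 101×0.15) = 0.048 mA.
I_C = β·I_B = 100×0.048 = 4.8 mA.
V_CE = V_CC − I_C·R_C − I_E·R_E = 8 − 4.8×0.82 − 4.85×0.15 = 3.34 V > V_CE(sat), so the active-region assumption holds.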